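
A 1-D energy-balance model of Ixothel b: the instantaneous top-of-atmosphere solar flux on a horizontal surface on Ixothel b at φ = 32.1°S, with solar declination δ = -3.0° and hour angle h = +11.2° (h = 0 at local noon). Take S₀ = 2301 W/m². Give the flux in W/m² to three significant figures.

1.97e+03 W/m²

cos θ_z = sin φ sin δ + cos φ cos δ cos h = 0.027811 + 0.829850 = 0.857661.
Flux = S₀ · cos θ_z = 2301 × 0.857661 = 1973 W/m².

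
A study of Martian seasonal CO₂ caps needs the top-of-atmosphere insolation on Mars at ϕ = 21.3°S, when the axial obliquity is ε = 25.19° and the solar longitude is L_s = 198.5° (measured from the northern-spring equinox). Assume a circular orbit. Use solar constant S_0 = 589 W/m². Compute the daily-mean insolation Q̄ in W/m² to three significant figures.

Q̄ ≈ 188 W/m²

Solar declination: sin δ = sin ε · sin L_s = sin 25.19° × sin 198.5° = -0.13505, so δ = -7.762°.
cos h₀ = −tan(-21.3°) tan(-7.762°) = -0.0531, h₀ = 1.6240 rad.
Bracket: h₀ sin ϕ sin δ + cos ϕ cos δ sin h₀ = 1.6240×-0.36325×-0.13505 + 0.93169×0.99084×0.99859 = 0.079668 + 0.921854 = 1.001522.
Q̄ = (S_0/π) × [bracket] = (589/π) × 1.001522 = 187.8 W/m².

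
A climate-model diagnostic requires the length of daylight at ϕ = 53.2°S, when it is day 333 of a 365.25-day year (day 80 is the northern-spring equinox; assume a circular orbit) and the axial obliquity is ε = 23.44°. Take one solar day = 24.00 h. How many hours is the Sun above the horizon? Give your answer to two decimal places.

16.32 h

Solar longitude: L_s = 360° × (333 − 80)/365.25 = 249.363°.
sin δ = sin 23.44° × sin 249.363° = -0.37226, so δ = -21.855°.
cos h₀ = −tan ϕ · tan δ = −tan(-53.2°) × tan(-21.855°) = -0.5362, so h₀ = 2.1367 rad = 122.42°.
Daylight = 2h₀/(2π) × 24.00 h = (2.1367/π) × 24.00 = 16.32 h.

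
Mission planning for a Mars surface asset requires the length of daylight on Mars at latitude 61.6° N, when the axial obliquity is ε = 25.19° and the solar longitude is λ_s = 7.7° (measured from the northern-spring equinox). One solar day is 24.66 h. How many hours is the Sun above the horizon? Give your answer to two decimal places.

Solar declination: sin δ = sin ε · sin λ_s = sin 25.19° × sin 7.7° = 0.05703, so δ = +3.269°.
cos H₀ = −tan φ · tan δ = −tan(+61.6°) × tan(+3.269°) = -0.1056, so H₀ = 1.6766 rad = 96.06°.
Daylight = 2H₀/(2π) × 24.66 h = (1.6766/π) × 24.66 = 13.16 h.

13.16 h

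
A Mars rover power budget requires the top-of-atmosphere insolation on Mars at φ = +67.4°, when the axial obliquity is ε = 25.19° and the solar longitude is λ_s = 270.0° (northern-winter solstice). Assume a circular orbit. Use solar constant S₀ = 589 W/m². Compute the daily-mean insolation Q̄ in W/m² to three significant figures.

Q̄ ≈ 0.00 W/m²

Solar declination: sin δ = sin ε · sin λ_s = sin 25.19° × sin 270.0° = -0.42562, so δ = -25.190°.
cos H₀ = −tan(+67.4°) tan(-25.190°) = 1.1299 ≥ 1 ⇒ polar night, H₀ = 0 and Q̄ = 0.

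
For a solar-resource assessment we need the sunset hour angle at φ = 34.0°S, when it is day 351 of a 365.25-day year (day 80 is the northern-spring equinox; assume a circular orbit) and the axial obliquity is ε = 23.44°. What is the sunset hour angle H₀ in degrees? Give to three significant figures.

Solar longitude: λ_s = 360° × (351 − 80)/365.25 = 267.105°.
sin δ = sin 23.44° × sin 267.105° = -0.39728, so δ = -23.408°.
cos H₀ = −tan φ · tan δ = −tan(-34.0°) × tan(-23.408°) = -0.2920, so H₀ = 1.8671 rad = 106.98°.

H₀ = 107°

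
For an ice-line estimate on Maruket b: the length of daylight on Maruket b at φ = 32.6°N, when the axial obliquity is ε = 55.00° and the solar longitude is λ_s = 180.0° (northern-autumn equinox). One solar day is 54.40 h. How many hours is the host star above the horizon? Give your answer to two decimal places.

27.20 h

Solar declination: sin δ = sin ε · sin λ_s = sin 55.00° × sin 180.0° = 0.00000, so δ = +0.000°.
cos H₀ = −tan φ · tan δ = −tan(+32.6°) × tan(+0.000°) = -0.0000, so H₀ = 1.5708 rad = 90.00°.
Daylight = 2H₀/(2π) × 54.40 h = (1.5708/π) × 54.40 = 27.20 h.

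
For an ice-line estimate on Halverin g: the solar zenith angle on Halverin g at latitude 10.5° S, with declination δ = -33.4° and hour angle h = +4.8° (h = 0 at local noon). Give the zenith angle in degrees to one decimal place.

θ_z = 23.3°

cos θ_z = sin ϕ sin δ + cos ϕ cos δ cos h = 0.100317 + 0.817989 = 0.918306.
θ_z = arccos(0.918306) = 23.3°.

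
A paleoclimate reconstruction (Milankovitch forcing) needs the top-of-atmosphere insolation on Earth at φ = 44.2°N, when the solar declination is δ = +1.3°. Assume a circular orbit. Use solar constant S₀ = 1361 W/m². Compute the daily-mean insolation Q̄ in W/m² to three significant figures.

Q̄ ≈ 321 W/m²

cos H₀ = −tan(+44.2°) tan(+1.300°) = -0.0221, H₀ = 1.5929 rad.
Bracket: H₀ sin φ sin δ + cos φ cos δ sin H₀ = 1.5929×0.69717×0.02269 + 0.71691×0.99974×0.99976 = 0.025198 + 0.716552 = 0.741750.
Q̄ = (S₀/π) × [bracket] = (1361/π) × 0.741750 = 321.3 W/m².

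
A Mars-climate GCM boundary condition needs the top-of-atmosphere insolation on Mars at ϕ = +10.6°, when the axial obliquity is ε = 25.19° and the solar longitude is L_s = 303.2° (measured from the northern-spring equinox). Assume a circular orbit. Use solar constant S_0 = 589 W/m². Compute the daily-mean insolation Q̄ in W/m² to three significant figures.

Q̄ ≈ 153 W/m²

Solar declination: sin δ = sin ε · sin L_s = sin 25.19° × sin 303.2° = -0.35614, so δ = -20.864°.
cos h₀ = −tan(+10.6°) tan(-20.864°) = 0.0713, h₀ = 1.4994 rad.
Bracket: h₀ sin ϕ sin δ + cos ϕ cos δ sin h₀ = 1.4994×0.18395×-0.35614 + 0.98294×0.93443×0.99745 = -0.098229 + 0.916146 = 0.817917.
Q̄ = (S_0/π) × [bracket] = (589/π) × 0.817917 = 153.3 W/m².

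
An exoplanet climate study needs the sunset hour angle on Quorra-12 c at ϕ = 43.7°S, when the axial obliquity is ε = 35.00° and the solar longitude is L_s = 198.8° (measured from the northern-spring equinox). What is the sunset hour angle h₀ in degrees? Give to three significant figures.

h₀ = 100°

Solar declination: sin δ = sin ε · sin L_s = sin 35.00° × sin 198.8° = -0.18484, so δ = -10.652°.
cos h₀ = −tan ϕ · tan δ = −tan(-43.7°) × tan(-10.652°) = -0.1797, so h₀ = 1.7515 rad = 100.35°.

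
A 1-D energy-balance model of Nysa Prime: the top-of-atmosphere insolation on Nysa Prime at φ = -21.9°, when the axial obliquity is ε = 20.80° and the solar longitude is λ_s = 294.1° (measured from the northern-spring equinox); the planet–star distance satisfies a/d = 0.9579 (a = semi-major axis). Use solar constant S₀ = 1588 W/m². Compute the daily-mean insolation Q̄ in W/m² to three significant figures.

Solar declination: sin δ = sin ε · sin λ_s = sin 20.80° × sin 294.1° = -0.32415, so δ = -18.914°.
cos H₀ = −tan(-21.9°) tan(-18.914°) = -0.1377, H₀ = 1.7090 rad.
Bracket: H₀ sin φ sin δ + cos φ cos δ sin H₀ = 1.7090×-0.37299×-0.32415 + 0.92784×0.94600×0.99047 = 0.206626 + 0.869372 = 1.075998.
Inverse-square distance factor (a/d)² = 0.9579² = 0.917572.
Q̄ = (S₀/π) × 0.917572 × [bracket] = (1588/π) × 0.917572 × 1.075998 = 499.1 W/m².

Q̄ ≈ 499 W/m²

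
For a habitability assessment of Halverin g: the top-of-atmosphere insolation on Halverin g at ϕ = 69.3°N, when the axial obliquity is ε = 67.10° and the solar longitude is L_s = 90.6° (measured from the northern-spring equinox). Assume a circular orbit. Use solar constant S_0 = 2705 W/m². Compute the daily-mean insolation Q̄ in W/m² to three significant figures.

Q̄ ≈ 2.33e+03 W/m²

Solar declination: sin δ = sin ε · sin L_s = sin 67.10° × sin 90.6° = 0.92113, so δ = +67.093°.
cos h₀ = −tan(+69.3°) tan(+67.093°) = -6.2627 ≤ −1 ⇒ polar day, h₀ = π.
Bracket: h₀ sin ϕ sin δ + cos ϕ cos δ sin h₀ = 3.1416×0.93544×0.92113 + 0.35347×0.38924×0.00000 = 2.706997 + 0.000000 = 2.706997.
Q̄ = (S_0/π) × [bracket] = (2705/π) × 2.706997 = 2331 W/m².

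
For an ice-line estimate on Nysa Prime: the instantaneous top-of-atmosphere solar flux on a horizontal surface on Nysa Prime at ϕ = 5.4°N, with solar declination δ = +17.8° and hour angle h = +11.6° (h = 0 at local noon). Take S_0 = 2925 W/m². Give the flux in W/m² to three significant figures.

2.80e+03 W/m²

cos θ_z = sin ϕ sin δ + cos ϕ cos δ cos h = 0.028768 + 0.928543 = 0.957311.
Flux = S_0 · cos θ_z = 2925 × 0.957311 = 2800 W/m².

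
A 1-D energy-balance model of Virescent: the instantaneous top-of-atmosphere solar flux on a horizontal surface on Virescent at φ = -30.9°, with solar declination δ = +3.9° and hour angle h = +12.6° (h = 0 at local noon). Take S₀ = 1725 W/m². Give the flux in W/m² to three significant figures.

1.38e+03 W/m²

cos θ_z = sin φ sin δ + cos φ cos δ cos h = -0.034929 + 0.835461 = 0.800532.
Flux = S₀ · cos θ_z = 1725 × 0.800532 = 1381 W/m².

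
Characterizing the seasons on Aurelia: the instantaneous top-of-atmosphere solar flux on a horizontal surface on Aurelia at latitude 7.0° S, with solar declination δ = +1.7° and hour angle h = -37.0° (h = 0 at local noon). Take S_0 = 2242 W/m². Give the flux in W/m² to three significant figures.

cos θ_z = sin ϕ sin δ + cos ϕ cos δ cos h = -0.003615 + 0.792334 = 0.788719.
Flux = S_0 · cos θ_z = 2242 × 0.788719 = 1768 W/m².

1.77e+03 W/m²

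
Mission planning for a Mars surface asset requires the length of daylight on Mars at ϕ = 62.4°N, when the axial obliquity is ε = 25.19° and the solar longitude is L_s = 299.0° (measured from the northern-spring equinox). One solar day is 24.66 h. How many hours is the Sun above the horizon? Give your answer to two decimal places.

5.47 h

Solar declination: sin δ = sin ε · sin L_s = sin 25.19° × sin 299.0° = -0.37226, so δ = -21.855°.
cos h₀ = −tan ϕ · tan δ = −tan(+62.4°) × tan(-21.855°) = 0.7672, so h₀ = 0.6963 rad = 39.90°.
Daylight = 2h₀/(2π) × 24.66 h = (0.6963/π) × 24.66 = 5.47 h.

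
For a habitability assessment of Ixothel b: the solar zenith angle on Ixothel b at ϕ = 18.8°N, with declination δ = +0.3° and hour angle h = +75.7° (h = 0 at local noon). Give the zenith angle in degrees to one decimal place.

cos θ_z = sin ϕ sin δ + cos ϕ cos δ cos h = 0.001687 + 0.233818 = 0.235505.
θ_z = arccos(0.235505) = 76.4°.

θ_z = 76.4°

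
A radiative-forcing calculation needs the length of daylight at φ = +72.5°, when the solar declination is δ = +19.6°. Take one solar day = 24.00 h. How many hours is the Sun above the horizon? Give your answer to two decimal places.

24.00 h

Sunrise equation: cos H₀ = −tan φ · tan δ = -1.1294 ≤ −1, so the Sun never sets (polar day) and H₀ = π.
Daylight = 2H₀/(2π) × 24.00 h = (3.1416/π) × 24.00 = 24.00 h.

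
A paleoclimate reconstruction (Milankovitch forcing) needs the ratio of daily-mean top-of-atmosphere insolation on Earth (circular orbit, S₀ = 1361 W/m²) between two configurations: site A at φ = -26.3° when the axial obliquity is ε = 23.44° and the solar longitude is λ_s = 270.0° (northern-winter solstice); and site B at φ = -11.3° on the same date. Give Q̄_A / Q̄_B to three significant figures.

— Configuration A (φ=-26.3°):
Solar declination: sin δ = sin ε · sin λ_s = sin 23.44° × sin 270.0° = -0.39779, so δ = -23.440°.
cos H₀ = −tan(-26.3°) tan(-23.440°) = -0.2143, H₀ = 1.7868 rad.
Bracket: H₀ sin φ sin δ + cos φ cos δ sin H₀ = 1.7868×-0.44307×-0.39779 + 0.89649×0.91748×0.97677 = 0.314921 + 0.803405 = 1.118326.
Q̄ = (S₀/π) × [bracket] = (1361/π) × 1.118326 = 484.48 W/m².
— Configuration B (φ=-11.3°):
cos H₀ = −tan(-11.3°) tan(-23.440°) = -0.0866, H₀ = 1.6575 rad.
Bracket: H₀ sin φ sin δ + cos φ cos δ sin H₀ = 1.6575×-0.19595×-0.39779 + 0.98061×0.91748×0.99624 = 0.129197 + 0.896307 = 1.025504.
Q̄ = (S₀/π) × [bracket] = (1361/π) × 1.025504 = 444.27 W/m².
Ratio Q̄_A / Q̄_B = 484.48 / 444.27 = 1.091.

Q̄_A / Q̄_B ≈ 1.09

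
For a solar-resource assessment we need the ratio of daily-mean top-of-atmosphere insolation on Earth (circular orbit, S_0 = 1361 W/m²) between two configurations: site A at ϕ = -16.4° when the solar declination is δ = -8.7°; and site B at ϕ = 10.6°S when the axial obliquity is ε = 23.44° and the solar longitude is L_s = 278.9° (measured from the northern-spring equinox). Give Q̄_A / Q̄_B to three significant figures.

— Configuration A (ϕ=-16.4°):
cos h₀ = −tan(-16.4°) tan(-8.700°) = -0.0450, h₀ = 1.6158 rad.
Bracket: h₀ sin ϕ sin δ + cos ϕ cos δ sin h₀ = 1.6158×-0.28234×-0.15126 + 0.95931×0.98849×0.99899 = 0.069006 + 0.947311 = 1.016317.
Q̄ = (S_0/π) × [bracket] = (1361/π) × 1.016317 = 440.29 W/m².
— Configuration B (ϕ=-10.6°):
Solar declination: sin δ = sin ε · sin L_s = sin 23.44° × sin 278.9° = -0.39300, so δ = -23.141°.
cos h₀ = −tan(-10.6°) tan(-23.141°) = -0.0800, h₀ = 1.6509 rad.
Bracket: h₀ sin ϕ sin δ + cos ϕ cos δ sin h₀ = 1.6509×-0.18395×-0.39300 + 0.98294×0.91954×0.99680 = 0.119347 + 0.900960 = 1.020307.
Q̄ = (S_0/π) × [bracket] = (1361/π) × 1.020307 = 442.02 W/m².
Ratio Q̄_A / Q̄_B = 440.29 / 442.02 = 0.9961.

Q̄_A / Q̄_B ≈ 0.996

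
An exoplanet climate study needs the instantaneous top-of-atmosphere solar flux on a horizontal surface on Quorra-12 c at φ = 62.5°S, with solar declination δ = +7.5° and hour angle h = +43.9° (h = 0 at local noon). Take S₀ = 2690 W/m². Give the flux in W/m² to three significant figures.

576 W/m²

cos θ_z = sin φ sin δ + cos φ cos δ cos h = -0.115778 + 0.329867 = 0.214089.
Flux = S₀ · cos θ_z = 2690 × 0.214089 = 575.9 W/m².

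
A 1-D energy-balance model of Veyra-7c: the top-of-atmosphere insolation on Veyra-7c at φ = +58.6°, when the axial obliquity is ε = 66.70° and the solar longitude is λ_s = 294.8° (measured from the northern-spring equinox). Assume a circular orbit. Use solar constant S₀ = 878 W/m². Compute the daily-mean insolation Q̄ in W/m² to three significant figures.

Solar declination: sin δ = sin ε · sin λ_s = sin 66.70° × sin 294.8° = -0.83374, so δ = -56.485°.
cos H₀ = −tan(+58.6°) tan(-56.485°) = 2.4738 ≥ 1 ⇒ polar night, H₀ = 0 and Q̄ = 0.

Q̄ ≈ 0.00 W/m²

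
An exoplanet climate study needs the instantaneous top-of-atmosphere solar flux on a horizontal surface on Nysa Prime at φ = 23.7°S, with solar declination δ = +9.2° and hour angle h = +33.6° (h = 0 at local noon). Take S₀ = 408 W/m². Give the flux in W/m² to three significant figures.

cos θ_z = sin φ sin δ + cos φ cos δ cos h = -0.064264 + 0.752864 = 0.688600.
Flux = S₀ · cos θ_z = 408 × 0.688600 = 280.9 W/m².

281 W/m²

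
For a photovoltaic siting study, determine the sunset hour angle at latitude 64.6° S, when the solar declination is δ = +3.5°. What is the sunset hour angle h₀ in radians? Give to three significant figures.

h₀ = 1.44 rad

cos h₀ = −tan ϕ · tan δ = −tan(-64.6°) × tan(+3.500°) = 0.1288, so h₀ = 1.4416 rad = 82.60°.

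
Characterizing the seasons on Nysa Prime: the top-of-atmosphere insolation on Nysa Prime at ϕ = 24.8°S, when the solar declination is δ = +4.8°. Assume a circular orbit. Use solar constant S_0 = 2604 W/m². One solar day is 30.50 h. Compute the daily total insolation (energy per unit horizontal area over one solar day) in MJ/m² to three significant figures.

77.4 MJ/m²

cos h₀ = −tan(-24.8°) tan(+4.800°) = 0.0388, h₀ = 1.5320 rad.
Bracket: h₀ sin ϕ sin δ + cos ϕ cos δ sin h₀ = 1.5320×-0.41945×0.08368 + 0.90778×0.99649×0.99925 = -0.053773 + 0.903915 = 0.850142.
Q̄ = (S_0/π) × [bracket] = (2604/π) × 0.850142 = 704.66 W/m².
Daily total = Q̄ × 30.50 h × 3600 s/h = 704.66 × 30.50 × 3600 / 10⁶ = 77.37 MJ/m².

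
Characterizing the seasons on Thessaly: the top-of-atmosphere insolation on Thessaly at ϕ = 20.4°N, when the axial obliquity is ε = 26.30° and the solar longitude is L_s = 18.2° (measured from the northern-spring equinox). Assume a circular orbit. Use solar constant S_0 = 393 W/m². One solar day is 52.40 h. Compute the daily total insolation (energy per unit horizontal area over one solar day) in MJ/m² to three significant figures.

23.7 MJ/m²

Solar declination: sin δ = sin ε · sin L_s = sin 26.30° × sin 18.2° = 0.13839, so δ = +7.954°.
cos h₀ = −tan(+20.4°) tan(+7.954°) = -0.0520, h₀ = 1.6228 rad.
Bracket: h₀ sin ϕ sin δ + cos ϕ cos δ sin h₀ = 1.6228×0.34857×0.13839 + 0.93728×0.99038×0.99865 = 0.078282 + 0.927010 = 1.005292.
Q̄ = (S_0/π) × [bracket] = (393/π) × 1.005292 = 125.76 W/m².
Daily total = Q̄ × 52.40 h × 3600 s/h = 125.76 × 52.40 × 3600 / 10⁶ = 23.72 MJ/m².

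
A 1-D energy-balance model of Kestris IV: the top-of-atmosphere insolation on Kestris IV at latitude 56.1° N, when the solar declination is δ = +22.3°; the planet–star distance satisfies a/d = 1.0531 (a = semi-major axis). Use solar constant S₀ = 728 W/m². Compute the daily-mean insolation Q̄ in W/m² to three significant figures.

cos H₀ = −tan(+56.1°) tan(+22.300°) = -0.6103, H₀ = 2.2273 rad.
Bracket: H₀ sin φ sin δ + cos φ cos δ sin H₀ = 2.2273×0.83001×0.37946 + 0.55775×0.92521×0.79214 = 0.701501 + 0.408773 = 1.110274.
Inverse-square distance factor (a/d)² = 1.0531² = 1.109020.
Q̄ = (S₀/π) × 1.109020 × [bracket] = (728/π) × 1.109020 × 1.110274 = 285.3 W/m².

Q̄ ≈ 285 W/m²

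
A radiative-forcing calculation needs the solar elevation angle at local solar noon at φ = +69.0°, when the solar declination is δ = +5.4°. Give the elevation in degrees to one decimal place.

26.4°

At local noon the hour angle is zero, so the zenith angle equals |φ − δ| = |+69.0° − (+5.400°)| = 63.600°.
Elevation = 90° − 63.600° = 26.4°.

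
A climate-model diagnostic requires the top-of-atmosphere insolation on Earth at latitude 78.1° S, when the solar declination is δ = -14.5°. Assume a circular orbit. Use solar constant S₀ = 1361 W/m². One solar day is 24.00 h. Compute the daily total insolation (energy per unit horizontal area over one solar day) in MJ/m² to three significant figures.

28.8 MJ/m²

cos H₀ = −tan(-78.1°) tan(-14.500°) = -1.2272 ≤ −1 ⇒ polar day, H₀ = π.
Bracket: H₀ sin φ sin δ + cos φ cos δ sin H₀ = 3.1416×-0.97851×-0.25038 + 0.20620×0.96815×0.00000 = 0.769690 + 0.000000 = 0.769690.
Q̄ = (S₀/π) × [bracket] = (1361/π) × 0.769690 = 333.44 W/m².
Daily total = Q̄ × 24.00 h × 3600 s/h = 333.44 × 24.00 × 3600 / 10⁶ = 28.81 MJ/m².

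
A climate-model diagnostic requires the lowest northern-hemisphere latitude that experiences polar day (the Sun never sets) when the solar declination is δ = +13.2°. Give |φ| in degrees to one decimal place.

|φ| = 76.8°

Polar day requires cos H₀ = −tan φ tan δ ≤ −1, i.e. tan φ tan δ ≥ 1.
The boundary is |tan φ| · |tan δ| = 1, so |φ| = 90° − |δ| = 90° − 13.2° = 76.8° in the northern hemisphere.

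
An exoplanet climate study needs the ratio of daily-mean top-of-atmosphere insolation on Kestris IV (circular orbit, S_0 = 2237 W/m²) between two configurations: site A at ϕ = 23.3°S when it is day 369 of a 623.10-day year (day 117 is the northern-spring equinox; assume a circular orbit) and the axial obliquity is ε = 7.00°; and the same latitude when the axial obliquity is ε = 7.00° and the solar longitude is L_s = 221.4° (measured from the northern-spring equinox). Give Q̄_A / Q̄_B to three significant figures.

Q̄_A / Q̄_B ≈ 0.905

— Configuration A (ϕ=-23.3°):
Solar longitude: L_s = 360° × (369 − 117)/623.10 = 145.595°.
sin δ = sin 7.00° × sin 145.595° = 0.06886, so δ = +3.949°.
cos h₀ = −tan(-23.3°) tan(+3.949°) = 0.0297, h₀ = 1.5411 rad.
Bracket: h₀ sin ϕ sin δ + cos ϕ cos δ sin h₀ = 1.5411×-0.39555×0.06886 + 0.91845×0.99763×0.99956 = -0.041976 + 0.915870 = 0.873894.
Q̄ = (S_0/π) × [bracket] = (2237/π) × 0.873894 = 622.26 W/m².
— Configuration B (ϕ=-23.3°):
Solar declination: sin δ = sin ε · sin L_s = sin 7.00° × sin 221.4° = -0.08059, so δ = -4.623°.
cos h₀ = −tan(-23.3°) tan(-4.623°) = -0.0348, h₀ = 1.6056 rad.
Bracket: h₀ sin ϕ sin δ + cos ϕ cos δ sin h₀ = 1.6056×-0.39555×-0.08059 + 0.91845×0.99675×0.99939 = 0.051182 + 0.914907 = 0.966089.
Q̄ = (S_0/π) × [bracket] = (2237/π) × 0.966089 = 687.91 W/m².
Ratio Q̄_A / Q̄_B = 622.26 / 687.91 = 0.9046.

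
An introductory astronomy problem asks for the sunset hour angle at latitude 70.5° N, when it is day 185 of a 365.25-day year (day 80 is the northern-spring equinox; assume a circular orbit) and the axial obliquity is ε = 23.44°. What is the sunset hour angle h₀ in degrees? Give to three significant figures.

h₀ = 180°

Solar longitude: L_s = 360° × (185 − 80)/365.25 = 103.491°.
sin δ = sin 23.44° × sin 103.491° = 0.38681, so δ = +22.756°.
Sunrise equation: cos h₀ = −tan ϕ · tan δ = -1.1845 ≤ −1, so the Sun never sets (polar day) and h₀ = π.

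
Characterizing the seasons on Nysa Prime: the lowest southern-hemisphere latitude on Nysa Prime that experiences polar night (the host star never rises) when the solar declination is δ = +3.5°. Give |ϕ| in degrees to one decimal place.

|ϕ| = 86.5°

Polar night requires cos h₀ = −tan ϕ tan δ ≥ 1, i.e. tan ϕ tan δ ≤ −1.
The boundary is |tan ϕ| · |tan δ| = 1, so |ϕ| = 90° − |δ| = 90° − 3.5° = 86.5° in the southern hemisphere.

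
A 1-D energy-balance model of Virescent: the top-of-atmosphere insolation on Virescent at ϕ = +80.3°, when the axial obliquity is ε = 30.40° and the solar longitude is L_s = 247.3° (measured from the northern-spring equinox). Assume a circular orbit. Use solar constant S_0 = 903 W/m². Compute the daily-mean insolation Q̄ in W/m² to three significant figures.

Solar declination: sin δ = sin ε · sin L_s = sin 30.40° × sin 247.3° = -0.46684, so δ = -27.829°.
cos h₀ = −tan(+80.3°) tan(-27.829°) = 3.0883 ≥ 1 ⇒ polar night, h₀ = 0 and Q̄ = 0.

Q̄ ≈ 0.00 W/m²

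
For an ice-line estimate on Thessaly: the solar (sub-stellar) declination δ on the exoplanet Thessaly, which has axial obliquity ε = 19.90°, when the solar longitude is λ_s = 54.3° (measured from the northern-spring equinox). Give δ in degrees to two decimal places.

δ = +16.05°

sin δ = sin ε · sin λ_s = sin 19.90° × sin 54.3° = 0.276417.
δ = arcsin(0.276417) = +16.05°.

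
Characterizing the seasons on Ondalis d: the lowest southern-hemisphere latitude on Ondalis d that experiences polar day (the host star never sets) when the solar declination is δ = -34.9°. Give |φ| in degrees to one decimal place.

|φ| = 55.1°

Polar day requires cos H₀ = −tan φ tan δ ≤ −1, i.e. tan φ tan δ ≥ 1.
The boundary is |tan φ| · |tan δ| = 1, so |φ| = 90° − |δ| = 90° − 34.9° = 55.1° in the southern hemisphere.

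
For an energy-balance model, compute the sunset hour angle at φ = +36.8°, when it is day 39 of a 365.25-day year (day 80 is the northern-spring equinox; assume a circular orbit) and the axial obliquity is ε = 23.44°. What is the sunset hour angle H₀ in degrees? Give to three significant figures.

H₀ = 78.5°

Solar longitude: λ_s = 360° × (39 − 80)/365.25 = -40.411°, i.e. -40.411° + 360° = 319.589°.
sin δ = sin 23.44° × sin 319.589° = -0.25787, so δ = -14.944°.
cos H₀ = −tan φ · tan δ = −tan(+36.8°) × tan(-14.944°) = 0.1997, so H₀ = 1.3698 rad = 78.48°.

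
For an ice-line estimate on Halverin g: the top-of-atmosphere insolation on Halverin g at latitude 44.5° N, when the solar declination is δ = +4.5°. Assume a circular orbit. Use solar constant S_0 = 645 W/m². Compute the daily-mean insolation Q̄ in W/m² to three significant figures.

cos h₀ = −tan(+44.5°) tan(+4.500°) = -0.0773, h₀ = 1.6482 rad.
Bracket: h₀ sin ϕ sin δ + cos ϕ cos δ sin h₀ = 1.6482×0.70091×0.07846 + 0.71325×0.99692×0.99700 = 0.090640 + 0.708920 = 0.799560.
Q̄ = (S_0/π) × [bracket] = (645/π) × 0.799560 = 164.2 W/m².

Q̄ ≈ 164 W/m²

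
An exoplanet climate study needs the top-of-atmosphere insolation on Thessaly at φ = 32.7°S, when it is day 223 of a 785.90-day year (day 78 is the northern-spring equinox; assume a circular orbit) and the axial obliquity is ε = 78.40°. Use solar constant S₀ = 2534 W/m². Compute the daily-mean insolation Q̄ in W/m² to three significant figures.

Solar longitude: λ_s = 360° × (223 − 78)/785.90 = 66.421°.
sin δ = sin 78.40° × sin 66.421° = 0.89779, so δ = +63.869°.
cos H₀ = −tan(-32.7°) tan(+63.869°) = 1.3087 ≥ 1 ⇒ polar night, H₀ = 0 and Q̄ = 0.

Q̄ ≈ 0.00 W/m²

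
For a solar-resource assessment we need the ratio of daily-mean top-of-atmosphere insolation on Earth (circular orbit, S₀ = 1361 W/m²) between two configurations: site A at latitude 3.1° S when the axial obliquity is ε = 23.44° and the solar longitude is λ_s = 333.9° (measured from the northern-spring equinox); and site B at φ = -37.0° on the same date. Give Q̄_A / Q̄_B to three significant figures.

— Configuration A (φ=-3.1°):
Solar declination: sin δ = sin ε · sin λ_s = sin 23.44° × sin 333.9° = -0.17500, so δ = -10.079°.
cos H₀ = −tan(-3.1°) tan(-10.079°) = -0.0096, H₀ = 1.5804 rad.
Bracket: H₀ sin φ sin δ + cos φ cos δ sin H₀ = 1.5804×-0.05408×-0.17500 + 0.99854×0.98457×0.99995 = 0.014957 + 0.983083 = 0.998040.
Q̄ = (S₀/π) × [bracket] = (1361/π) × 0.998040 = 432.37 W/m².
— Configuration B (φ=-37.0°):
cos H₀ = −tan(-37.0°) tan(-10.079°) = -0.1339, H₀ = 1.7051 rad.
Bracket: H₀ sin φ sin δ + cos φ cos δ sin H₀ = 1.7051×-0.60182×-0.17500 + 0.79864×0.98457×0.99099 = 0.179579 + 0.779232 = 0.958811.
Q̄ = (S₀/π) × [bracket] = (1361/π) × 0.958811 = 415.38 W/m².
Ratio Q̄_A / Q̄_B = 432.37 / 415.38 = 1.041.

Q̄_A / Q̄_B ≈ 1.04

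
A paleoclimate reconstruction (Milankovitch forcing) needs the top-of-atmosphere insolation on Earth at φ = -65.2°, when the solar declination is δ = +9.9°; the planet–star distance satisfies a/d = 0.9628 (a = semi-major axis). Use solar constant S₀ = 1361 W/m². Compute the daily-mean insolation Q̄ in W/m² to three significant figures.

Q̄ ≈ 79.5 W/m²

cos H₀ = −tan(-65.2°) tan(+9.900°) = 0.3777, H₀ = 1.1835 rad.
Bracket: H₀ sin φ sin δ + cos φ cos δ sin H₀ = 1.1835×-0.90778×0.17193 + 0.41945×0.98511×0.92592 = -0.184714 + 0.382594 = 0.197880.
Inverse-square distance factor (a/d)² = 0.9628² = 0.926984.
Q̄ = (S₀/π) × 0.926984 × [bracket] = (1361/π) × 0.926984 × 0.197880 = 79.47 W/m².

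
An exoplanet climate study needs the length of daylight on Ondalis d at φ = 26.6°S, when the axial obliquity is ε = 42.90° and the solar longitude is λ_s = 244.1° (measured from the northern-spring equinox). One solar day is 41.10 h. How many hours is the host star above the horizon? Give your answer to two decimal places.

25.76 h

Solar declination: sin δ = sin ε · sin λ_s = sin 42.90° × sin 244.1° = -0.61235, so δ = -37.759°.
cos H₀ = −tan φ · tan δ = −tan(-26.6°) × tan(-37.759°) = -0.3879, so H₀ = 1.9691 rad = 112.82°.
Daylight = 2H₀/(2π) × 41.10 h = (1.9691/π) × 41.10 = 25.76 h.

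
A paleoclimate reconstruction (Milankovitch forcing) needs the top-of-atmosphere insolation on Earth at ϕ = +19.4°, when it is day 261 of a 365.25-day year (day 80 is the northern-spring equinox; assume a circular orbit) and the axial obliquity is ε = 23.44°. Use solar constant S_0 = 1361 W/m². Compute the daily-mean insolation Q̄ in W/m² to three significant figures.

Q̄ ≈ 411 W/m²

Solar longitude: L_s = 360° × (261 − 80)/365.25 = 178.398°.
sin δ = sin 23.44° × sin 178.398° = 0.01112, so δ = +0.637°.
cos h₀ = −tan(+19.4°) tan(+0.637°) = -0.0039, h₀ = 1.5747 rad.
Bracket: h₀ sin ϕ sin δ + cos ϕ cos δ sin h₀ = 1.5747×0.33216×0.01112 + 0.94322×0.99994×0.99999 = 0.005816 + 0.943154 = 0.948970.
Q̄ = (S_0/π) × [bracket] = (1361/π) × 0.948970 = 411.1 W/m².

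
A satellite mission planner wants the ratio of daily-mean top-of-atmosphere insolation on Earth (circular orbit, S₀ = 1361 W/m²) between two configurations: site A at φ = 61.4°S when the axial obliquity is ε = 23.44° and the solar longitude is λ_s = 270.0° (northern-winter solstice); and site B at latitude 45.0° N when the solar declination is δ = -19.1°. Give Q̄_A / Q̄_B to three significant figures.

Q̄_A / Q̄_B ≈ 3.29

— Configuration A (φ=-61.4°):
Solar declination: sin δ = sin ε · sin λ_s = sin 23.44° × sin 270.0° = -0.39779, so δ = -23.440°.
cos H₀ = −tan(-61.4°) tan(-23.440°) = -0.7952, H₀ = 2.4902 rad.
Bracket: H₀ sin φ sin δ + cos φ cos δ sin H₀ = 2.4902×-0.87798×-0.39779 + 0.47869×0.91748×0.60632 = 0.869706 + 0.266289 = 1.135995.
Q̄ = (S₀/π) × [bracket] = (1361/π) × 1.135995 = 492.14 W/m².
— Configuration B (φ=+45.0°):
cos H₀ = −tan(+45.0°) tan(-19.100°) = 0.3463, H₀ = 1.2172 rad.
Bracket: H₀ sin φ sin δ + cos φ cos δ sin H₀ = 1.2172×0.70711×-0.32722 + 0.70711×0.94495×0.93813 = -0.281636 + 0.626843 = 0.345207.
Q̄ = (S₀/π) × [bracket] = (1361/π) × 0.345207 = 149.55 W/m².
Ratio Q̄_A / Q̄_B = 492.14 / 149.55 = 3.291.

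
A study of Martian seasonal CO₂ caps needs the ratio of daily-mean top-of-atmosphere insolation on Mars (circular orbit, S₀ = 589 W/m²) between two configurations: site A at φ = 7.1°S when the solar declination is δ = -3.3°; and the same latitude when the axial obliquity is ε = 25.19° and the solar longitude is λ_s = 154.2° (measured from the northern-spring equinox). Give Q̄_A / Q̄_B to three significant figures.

Q̄_A / Q̄_B ≈ 1.07

— Configuration A (φ=-7.1°):
cos H₀ = −tan(-7.1°) tan(-3.300°) = -0.0072, H₀ = 1.5780 rad.
Bracket: H₀ sin φ sin δ + cos φ cos δ sin H₀ = 1.5780×-0.12360×-0.05756 + 0.99233×0.99834×0.99997 = 0.011227 + 0.990653 = 1.001880.
Q̄ = (S₀/π) × [bracket] = (589/π) × 1.001880 = 187.84 W/m².
— Configuration B (φ=-7.1°):
Solar declination: sin δ = sin ε · sin λ_s = sin 25.19° × sin 154.2° = 0.18524, so δ = +10.675°.
cos H₀ = −tan(-7.1°) tan(+10.675°) = 0.0235, H₀ = 1.5473 rad.
Bracket: H₀ sin φ sin δ + cos φ cos δ sin H₀ = 1.5473×-0.12360×0.18524 + 0.99233×0.98269×0.99972 = -0.035426 + 0.974880 = 0.939454.
Q̄ = (S₀/π) × [bracket] = (589/π) × 0.939454 = 176.13 W/m².
Ratio Q̄_A / Q̄_B = 187.84 / 176.13 = 1.066.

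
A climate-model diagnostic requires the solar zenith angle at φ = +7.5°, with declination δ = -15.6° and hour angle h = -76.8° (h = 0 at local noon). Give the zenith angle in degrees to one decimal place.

cos θ_z = sin φ sin δ + cos φ cos δ cos h = -0.035101 + 0.218057 = 0.182956.
θ_z = arccos(0.182956) = 79.5°.

θ_z = 79.5°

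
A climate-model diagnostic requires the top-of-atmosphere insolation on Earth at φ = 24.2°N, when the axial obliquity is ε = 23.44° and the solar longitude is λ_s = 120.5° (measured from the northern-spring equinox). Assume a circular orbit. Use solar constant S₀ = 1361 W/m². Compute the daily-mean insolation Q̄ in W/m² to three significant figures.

Solar declination: sin δ = sin ε · sin λ_s = sin 23.44° × sin 120.5° = 0.34275, so δ = +20.044°.
cos H₀ = −tan(+24.2°) tan(+20.044°) = -0.1640, H₀ = 1.7355 rad.
Bracket: H₀ sin φ sin δ + cos φ cos δ sin H₀ = 1.7355×0.40992×0.34275 + 0.91212×0.93943×0.98647 = 0.243838 + 0.845279 = 1.089117.
Q̄ = (S₀/π) × [bracket] = (1361/π) × 1.089117 = 471.8 W/m².

Q̄ ≈ 472 W/m²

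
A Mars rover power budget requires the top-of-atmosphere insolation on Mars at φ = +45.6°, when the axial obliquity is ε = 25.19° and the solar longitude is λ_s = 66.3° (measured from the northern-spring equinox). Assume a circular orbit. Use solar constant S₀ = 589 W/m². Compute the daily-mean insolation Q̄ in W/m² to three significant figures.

Q̄ ≈ 214 W/m²

Solar declination: sin δ = sin ε · sin λ_s = sin 25.19° × sin 66.3° = 0.38973, so δ = +22.937°.
cos H₀ = −tan(+45.6°) tan(+22.937°) = -0.4321, H₀ = 2.0177 rad.
Bracket: H₀ sin φ sin δ + cos φ cos δ sin H₀ = 2.0177×0.71447×0.38973 + 0.69966×0.92093×0.90180 = 0.561829 + 0.581064 = 1.142893.
Q̄ = (S₀/π) × [bracket] = (589/π) × 1.142893 = 214.3 W/m².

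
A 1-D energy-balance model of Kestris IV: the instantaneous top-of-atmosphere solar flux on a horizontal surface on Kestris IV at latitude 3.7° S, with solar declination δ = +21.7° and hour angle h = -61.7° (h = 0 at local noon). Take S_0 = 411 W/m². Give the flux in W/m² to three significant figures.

cos θ_z = sin ϕ sin δ + cos ϕ cos δ cos h = -0.023861 + 0.439573 = 0.415712.
Flux = S_0 · cos θ_z = 411 × 0.415712 = 170.9 W/m².

171 W/m²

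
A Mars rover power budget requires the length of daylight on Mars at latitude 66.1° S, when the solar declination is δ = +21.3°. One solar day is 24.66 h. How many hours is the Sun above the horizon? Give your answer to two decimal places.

3.89 h

cos H₀ = −tan φ · tan δ = −tan(-66.1°) × tan(+21.300°) = 0.8798, so H₀ = 0.4953 rad = 28.38°.
Daylight = 2H₀/(2π) × 24.66 h = (0.4953/π) × 24.66 = 3.89 h.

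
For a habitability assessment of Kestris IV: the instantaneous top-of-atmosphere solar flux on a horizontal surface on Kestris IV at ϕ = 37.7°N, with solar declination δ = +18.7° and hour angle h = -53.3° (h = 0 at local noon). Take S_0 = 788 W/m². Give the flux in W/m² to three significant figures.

cos θ_z = sin ϕ sin δ + cos ϕ cos δ cos h = 0.196064 + 0.447893 = 0.643957.
Flux = S_0 · cos θ_z = 788 × 0.643957 = 507.4 W/m².

507 W/m²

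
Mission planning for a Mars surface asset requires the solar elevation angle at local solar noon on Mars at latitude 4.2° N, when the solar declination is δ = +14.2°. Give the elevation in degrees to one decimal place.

At local noon the hour angle is zero, so the zenith angle equals |ϕ − δ| = |+4.2° − (+14.200°)| = 10.000°.
Elevation = 90° − 10.000° = 80.0°.

80.0°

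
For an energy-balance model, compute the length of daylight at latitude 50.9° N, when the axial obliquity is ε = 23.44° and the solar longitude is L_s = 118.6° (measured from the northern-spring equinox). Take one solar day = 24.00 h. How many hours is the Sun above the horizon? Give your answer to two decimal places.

Solar declination: sin δ = sin ε · sin L_s = sin 23.44° × sin 118.6° = 0.34925, so δ = +20.442°.
cos h₀ = −tan ϕ · tan δ = −tan(+50.9°) × tan(+20.442°) = -0.4586, so h₀ = 2.0473 rad = 117.30°.
Daylight = 2h₀/(2π) × 24.00 h = (2.0473/π) × 24.00 = 15.64 h.

15.64 h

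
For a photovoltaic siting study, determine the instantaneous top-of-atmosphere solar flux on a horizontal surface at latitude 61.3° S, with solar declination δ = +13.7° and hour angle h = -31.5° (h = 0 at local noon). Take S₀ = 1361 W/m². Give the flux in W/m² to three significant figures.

cos θ_z = sin φ sin δ + cos φ cos δ cos h = -0.207742 + 0.397808 = 0.190066.
Flux = S₀ · cos θ_z = 1361 × 0.190066 = 258.7 W/m².

259 W/m²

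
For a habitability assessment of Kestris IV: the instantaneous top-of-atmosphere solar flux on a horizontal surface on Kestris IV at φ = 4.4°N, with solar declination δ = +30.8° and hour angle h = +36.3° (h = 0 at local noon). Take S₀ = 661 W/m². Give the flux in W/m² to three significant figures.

482 W/m²

cos θ_z = sin φ sin δ + cos φ cos δ cos h = 0.039283 + 0.690220 = 0.729503.
Flux = S₀ · cos θ_z = 661 × 0.729503 = 482.2 W/m².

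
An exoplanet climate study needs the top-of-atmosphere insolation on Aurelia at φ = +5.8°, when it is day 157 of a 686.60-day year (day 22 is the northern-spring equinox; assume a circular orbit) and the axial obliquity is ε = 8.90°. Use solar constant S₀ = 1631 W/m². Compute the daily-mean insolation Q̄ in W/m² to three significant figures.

Q̄ ≈ 523 W/m²

Solar longitude: λ_s = 360° × (157 − 22)/686.60 = 70.784°.
sin δ = sin 8.90° × sin 70.784° = 0.14609, so δ = +8.400°.
cos H₀ = −tan(+5.8°) tan(+8.400°) = -0.0150, H₀ = 1.5858 rad.
Bracket: H₀ sin φ sin δ + cos φ cos δ sin H₀ = 1.5858×0.10106×0.14609 + 0.99488×0.98927×0.99989 = 0.023413 + 0.984097 = 1.007510.
Q̄ = (S₀/π) × [bracket] = (1631/π) × 1.007510 = 523.1 W/m².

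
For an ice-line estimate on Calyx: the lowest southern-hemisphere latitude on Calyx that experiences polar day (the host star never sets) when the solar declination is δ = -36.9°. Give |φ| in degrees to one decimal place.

|φ| = 53.1°

Polar day requires cos H₀ = −tan φ tan δ ≤ −1, i.e. tan φ tan δ ≥ 1.
The boundary is |tan φ| · |tan δ| = 1, so |φ| = 90° − |δ| = 90° − 36.9° = 53.1° in the southern hemisphere.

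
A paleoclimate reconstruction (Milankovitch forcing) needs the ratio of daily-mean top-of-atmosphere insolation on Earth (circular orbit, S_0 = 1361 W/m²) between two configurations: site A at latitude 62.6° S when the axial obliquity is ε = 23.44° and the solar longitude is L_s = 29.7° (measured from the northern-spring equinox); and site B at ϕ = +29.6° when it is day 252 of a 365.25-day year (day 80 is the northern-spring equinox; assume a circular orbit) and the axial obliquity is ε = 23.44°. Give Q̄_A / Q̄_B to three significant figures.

— Configuration A (ϕ=-62.6°):
Solar declination: sin δ = sin ε · sin L_s = sin 23.44° × sin 29.7° = 0.19709, so δ = +11.367°.
cos h₀ = −tan(-62.6°) tan(+11.367°) = 0.3878, h₀ = 1.1725 rad.
Bracket: h₀ sin ϕ sin δ + cos ϕ cos δ sin h₀ = 1.1725×-0.88782×0.19709 + 0.46020×0.98039×0.92173 = -0.205165 + 0.415862 = 0.210697.
Q̄ = (S_0/π) × [bracket] = (1361/π) × 0.210697 = 91.278 W/m².
— Configuration B (ϕ=+29.6°):
Solar longitude: L_s = 360° × (252 − 80)/365.25 = 169.528°.
sin δ = sin 23.44° × sin 169.528° = 0.07230, so δ = +4.146°.
cos h₀ = −tan(+29.6°) tan(+4.146°) = -0.0412, h₀ = 1.6120 rad.
Bracket: h₀ sin ϕ sin δ + cos ϕ cos δ sin h₀ = 1.6120×0.49394×0.07230 + 0.86949×0.99738×0.99915 = 0.057568 + 0.866475 = 0.924043.
Q̄ = (S_0/π) × [bracket] = (1361/π) × 0.924043 = 400.31 W/m².
Ratio Q̄_A / Q̄_B = 91.278 / 400.31 = 0.2280.

Q̄_A / Q̄_B ≈ 0.228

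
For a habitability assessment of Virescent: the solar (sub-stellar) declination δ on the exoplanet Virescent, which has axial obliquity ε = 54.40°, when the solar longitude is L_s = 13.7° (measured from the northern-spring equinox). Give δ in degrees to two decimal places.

δ = +11.10°

sin δ = sin ε · sin L_s = sin 54.40° × sin 13.7° = 0.192573.
δ = arcsin(0.192573) = +11.10°.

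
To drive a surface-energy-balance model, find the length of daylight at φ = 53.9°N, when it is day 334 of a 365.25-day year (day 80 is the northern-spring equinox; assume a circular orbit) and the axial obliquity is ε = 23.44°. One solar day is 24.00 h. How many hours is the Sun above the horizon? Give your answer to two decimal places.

Solar longitude: λ_s = 360° × (334 − 80)/365.25 = 250.349°.
sin δ = sin 23.44° × sin 250.349° = -0.37462, so δ = -22.001°.
cos H₀ = −tan φ · tan δ = −tan(+53.9°) × tan(-22.001°) = 0.5541, so H₀ = 0.9835 rad = 56.35°.
Daylight = 2H₀/(2π) × 24.00 h = (0.9835/π) × 24.00 = 7.51 h.

7.51 h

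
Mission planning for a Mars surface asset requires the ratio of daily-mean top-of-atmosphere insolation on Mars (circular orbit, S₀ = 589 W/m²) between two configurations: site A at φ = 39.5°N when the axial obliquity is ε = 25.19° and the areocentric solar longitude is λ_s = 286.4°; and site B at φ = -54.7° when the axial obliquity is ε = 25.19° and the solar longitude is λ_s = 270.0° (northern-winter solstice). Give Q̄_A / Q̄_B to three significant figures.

— Configuration A (φ=+39.5°):
sin δ = sin 25.19° × sin 286.4° = -0.40830, so δ = -24.098°.
cos H₀ = −tan(+39.5°) tan(-24.098°) = 0.3687, H₀ = 1.1932 rad.
Bracket: H₀ sin φ sin δ + cos φ cos δ sin H₀ = 1.1932×0.63608×-0.40830 + 0.77162×0.91285×0.92954 = -0.309888 + 0.654743 = 0.344855.
Q̄ = (S₀/π) × [bracket] = (589/π) × 0.344855 = 64.655 W/m².
— Configuration B (φ=-54.7°):
Solar declination: sin δ = sin ε · sin λ_s = sin 25.19° × sin 270.0° = -0.42562, so δ = -25.190°.
cos H₀ = −tan(-54.7°) tan(-25.190°) = -0.6643, H₀ = 2.2974 rad.
Bracket: H₀ sin φ sin δ + cos φ cos δ sin H₀ = 2.2974×-0.81614×-0.42562 + 0.57786×0.90490×0.74747 = 0.798038 + 0.390856 = 1.188894.
Q̄ = (S₀/π) × [bracket] = (589/π) × 1.188894 = 222.90 W/m².
Ratio Q̄_A / Q̄_B = 64.655 / 222.90 = 0.2901.

Q̄_A / Q̄_B ≈ 0.290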